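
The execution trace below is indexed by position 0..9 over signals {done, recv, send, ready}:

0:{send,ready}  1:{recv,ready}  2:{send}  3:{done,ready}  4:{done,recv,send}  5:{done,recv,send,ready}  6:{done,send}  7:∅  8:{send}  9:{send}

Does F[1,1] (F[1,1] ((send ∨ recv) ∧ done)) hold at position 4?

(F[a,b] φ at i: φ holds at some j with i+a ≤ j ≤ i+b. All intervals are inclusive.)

Check F[1,1] ((send ∨ recv) ∧ done) at each j in [5,5]:
  j=5: holds (witness at 6)
Found at j=5 → formula holds.

True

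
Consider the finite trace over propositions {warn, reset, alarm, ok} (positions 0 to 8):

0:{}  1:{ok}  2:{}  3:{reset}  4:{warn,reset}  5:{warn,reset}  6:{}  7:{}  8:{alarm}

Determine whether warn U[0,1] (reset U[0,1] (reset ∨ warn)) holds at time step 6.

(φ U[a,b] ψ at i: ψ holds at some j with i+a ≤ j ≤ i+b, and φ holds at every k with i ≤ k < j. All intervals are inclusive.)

Does not hold

Need some j in [6,7] with (reset U[0,1] (reset ∨ warn)), and warn at every k in [6,j-1].
  j=6: (reset U[0,1] (reset ∨ warn)) — fails.
  j=7: (reset U[0,1] (reset ∨ warn)) — fails.
No j in the window works → until fails.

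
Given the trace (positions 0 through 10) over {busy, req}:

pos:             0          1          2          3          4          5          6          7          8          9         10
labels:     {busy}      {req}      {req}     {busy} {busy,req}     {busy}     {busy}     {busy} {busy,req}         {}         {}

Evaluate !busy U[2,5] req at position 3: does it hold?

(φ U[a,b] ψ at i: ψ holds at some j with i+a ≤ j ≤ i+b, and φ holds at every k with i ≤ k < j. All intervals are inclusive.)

No

Need some j in [5,8] with req, and !busy at every k in [3,j-1].
  j=5: req false.
  j=6: req false.
  j=7: req false.
  j=8: req holds, but !busy fails at k=3 → not this j.
No j in the window works → until fails.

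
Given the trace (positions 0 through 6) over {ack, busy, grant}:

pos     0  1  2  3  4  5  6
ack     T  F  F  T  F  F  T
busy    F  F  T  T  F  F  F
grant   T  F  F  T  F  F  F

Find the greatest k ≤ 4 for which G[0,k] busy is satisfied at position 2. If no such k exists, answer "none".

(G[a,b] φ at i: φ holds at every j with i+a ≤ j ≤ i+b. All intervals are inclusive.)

1

busy must hold from j=2 onward; find where it first fails.
  j=2: holds
  j=3: holds
  j=4: fails
Holds on [2,3], so largest k = 1.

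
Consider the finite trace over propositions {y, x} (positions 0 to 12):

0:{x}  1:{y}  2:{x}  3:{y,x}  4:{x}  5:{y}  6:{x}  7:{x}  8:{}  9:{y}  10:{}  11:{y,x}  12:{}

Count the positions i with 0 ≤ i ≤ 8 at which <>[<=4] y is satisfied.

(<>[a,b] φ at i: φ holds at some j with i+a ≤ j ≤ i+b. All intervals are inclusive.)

Evaluate at each i in [0,8]:
  i=0: ✓ (witness j=1)
  i=1: ✓ (witness j=1)
  i=2: ✓ (witness j=3)
  i=3: ✓ (witness j=3)
  i=4: ✓ (witness j=5)
  i=5: ✓ (witness j=5)
  i=6: ✓ (witness j=9)
  i=7: ✓ (witness j=9)
  i=8: ✓ (witness j=9)
Positions where it holds: {0, 1, 2, 3, 4, 5, 6, 7, 8} → 9.

9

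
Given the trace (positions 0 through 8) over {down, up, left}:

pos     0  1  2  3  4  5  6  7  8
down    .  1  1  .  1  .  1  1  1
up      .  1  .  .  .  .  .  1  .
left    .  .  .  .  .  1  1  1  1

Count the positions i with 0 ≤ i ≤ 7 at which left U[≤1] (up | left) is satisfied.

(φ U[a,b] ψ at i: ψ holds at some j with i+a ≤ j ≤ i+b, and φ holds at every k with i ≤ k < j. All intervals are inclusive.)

Evaluate at each i in [0,7]:
  i=0: ✗ (lhs fails at k=0 before rhs at j=1)
  i=1: ✓ (rhs at j=1)
  i=2: ✗ (no rhs in [2,3])
  i=3: ✗ (no rhs in [3,4])
  i=4: ✗ (lhs fails at k=4 before rhs at j=5)
  i=5: ✓ (rhs at j=5)
  i=6: ✓ (rhs at j=6)
  i=7: ✓ (rhs at j=7)
Positions where it holds: {1, 5, 6, 7} → 4.

4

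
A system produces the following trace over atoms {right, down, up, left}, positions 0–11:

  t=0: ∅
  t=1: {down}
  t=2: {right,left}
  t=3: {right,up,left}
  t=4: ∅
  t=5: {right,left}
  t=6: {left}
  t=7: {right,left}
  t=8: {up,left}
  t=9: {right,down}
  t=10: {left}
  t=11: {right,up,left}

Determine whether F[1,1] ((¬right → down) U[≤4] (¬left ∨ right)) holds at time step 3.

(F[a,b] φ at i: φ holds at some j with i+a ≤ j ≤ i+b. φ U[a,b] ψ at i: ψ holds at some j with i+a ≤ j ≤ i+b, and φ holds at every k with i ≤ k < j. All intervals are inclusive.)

Yes

Check ((¬right → down) U[≤4] (¬left ∨ right)) at each j in [4,4]:
  j=4: holds
Found at j=4 → formula holds.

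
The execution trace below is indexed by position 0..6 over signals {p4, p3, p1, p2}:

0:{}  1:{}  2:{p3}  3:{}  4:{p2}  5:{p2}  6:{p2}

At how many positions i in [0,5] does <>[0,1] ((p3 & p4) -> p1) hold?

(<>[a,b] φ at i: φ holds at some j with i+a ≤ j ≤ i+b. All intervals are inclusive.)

6

Evaluate at each i in [0,5]:
  i=0: ✓ (witness j=0)
  i=1: ✓ (witness j=1)
  i=2: ✓ (witness j=2)
  i=3: ✓ (witness j=3)
  i=4: ✓ (witness j=4)
  i=5: ✓ (witness j=5)
Positions where it holds: {0, 1, 2, 3, 4, 5} → 6.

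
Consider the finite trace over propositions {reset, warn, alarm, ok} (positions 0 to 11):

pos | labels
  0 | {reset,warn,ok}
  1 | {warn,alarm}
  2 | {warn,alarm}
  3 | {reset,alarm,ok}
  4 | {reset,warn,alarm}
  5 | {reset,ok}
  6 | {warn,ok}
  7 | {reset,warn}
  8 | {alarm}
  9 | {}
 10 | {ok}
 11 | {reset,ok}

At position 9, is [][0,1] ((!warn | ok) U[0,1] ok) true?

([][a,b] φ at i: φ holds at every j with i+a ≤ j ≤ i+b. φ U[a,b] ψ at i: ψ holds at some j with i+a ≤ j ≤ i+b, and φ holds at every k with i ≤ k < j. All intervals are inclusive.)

True

Check ((!warn | ok) U[0,1] ok) at every j in [9,10]:
  j=9: holds
  j=10: holds
All positions satisfy it → formula holds.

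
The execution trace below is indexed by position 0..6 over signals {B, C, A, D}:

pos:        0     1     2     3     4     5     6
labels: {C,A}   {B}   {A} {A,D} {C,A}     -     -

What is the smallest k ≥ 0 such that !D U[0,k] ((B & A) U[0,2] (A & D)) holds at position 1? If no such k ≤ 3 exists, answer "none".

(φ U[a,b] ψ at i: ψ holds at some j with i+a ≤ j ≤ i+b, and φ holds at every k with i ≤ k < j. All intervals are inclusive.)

2

Need earliest j ≥ 1 with ((B & A) U[0,2] (A & D)), and !D at every k in [1,j-1].
  j=1: rhs fails.
  j=2: rhs fails.
  j=3: rhs holds; lhs holds on [1,2]. k = 2.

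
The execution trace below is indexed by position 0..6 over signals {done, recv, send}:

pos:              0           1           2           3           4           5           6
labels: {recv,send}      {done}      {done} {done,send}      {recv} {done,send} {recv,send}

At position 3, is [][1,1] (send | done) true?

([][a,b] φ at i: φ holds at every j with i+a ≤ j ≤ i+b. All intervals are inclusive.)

False

Check (send | done) at every j in [4,4]:
  j=4: false
Fails at j=4 → formula fails.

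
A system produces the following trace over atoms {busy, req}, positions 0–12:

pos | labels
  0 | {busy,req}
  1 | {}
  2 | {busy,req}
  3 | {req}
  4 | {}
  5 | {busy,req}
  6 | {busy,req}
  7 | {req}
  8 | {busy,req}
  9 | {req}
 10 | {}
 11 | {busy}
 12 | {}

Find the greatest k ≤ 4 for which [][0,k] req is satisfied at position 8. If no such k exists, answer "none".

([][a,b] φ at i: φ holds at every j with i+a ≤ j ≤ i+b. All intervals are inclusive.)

req must hold from j=8 onward; find where it first fails.
  j=8: holds
  j=9: holds
  j=10: fails
Holds on [8,9], so largest k = 1.

1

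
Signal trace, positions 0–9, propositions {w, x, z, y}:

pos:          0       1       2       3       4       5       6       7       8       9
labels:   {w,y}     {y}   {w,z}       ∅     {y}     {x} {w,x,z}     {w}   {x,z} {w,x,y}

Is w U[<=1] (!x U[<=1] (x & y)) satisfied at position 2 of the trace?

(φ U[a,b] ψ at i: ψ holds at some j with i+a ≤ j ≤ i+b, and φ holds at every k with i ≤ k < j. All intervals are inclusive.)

False

Need some j in [2,3] with (!x U[<=1] (x & y)), and w at every k in [2,j-1].
  j=2: (!x U[<=1] (x & y)) — fails.
  j=3: (!x U[<=1] (x & y)) — fails.
No j in the window works → until fails.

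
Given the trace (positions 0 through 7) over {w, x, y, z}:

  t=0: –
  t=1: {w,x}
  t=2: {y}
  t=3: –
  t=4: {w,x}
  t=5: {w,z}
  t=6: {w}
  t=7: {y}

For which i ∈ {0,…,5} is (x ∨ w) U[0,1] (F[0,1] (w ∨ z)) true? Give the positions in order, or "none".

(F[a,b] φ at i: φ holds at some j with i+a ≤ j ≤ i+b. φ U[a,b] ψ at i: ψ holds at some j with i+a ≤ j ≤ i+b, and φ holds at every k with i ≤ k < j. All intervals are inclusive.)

0, 1, 3, 4, 5

Evaluate at each i in [0,5]:
  i=0: ✓ (rhs at j=0)
  i=1: ✓ (rhs at j=1)
  i=2: ✗ (lhs fails at k=2 before rhs at j=3)
  i=3: ✓ (rhs at j=3)
  i=4: ✓ (rhs at j=4)
  i=5: ✓ (rhs at j=5)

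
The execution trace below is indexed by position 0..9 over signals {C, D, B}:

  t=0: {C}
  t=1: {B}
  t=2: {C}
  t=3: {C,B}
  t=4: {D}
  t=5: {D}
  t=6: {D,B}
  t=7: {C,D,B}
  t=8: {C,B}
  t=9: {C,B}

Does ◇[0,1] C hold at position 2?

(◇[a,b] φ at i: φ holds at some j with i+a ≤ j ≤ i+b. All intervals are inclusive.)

Holds

Check C at each j in [2,3]:
  j=2: true
  j=3: true
Found at j=2 → formula holds.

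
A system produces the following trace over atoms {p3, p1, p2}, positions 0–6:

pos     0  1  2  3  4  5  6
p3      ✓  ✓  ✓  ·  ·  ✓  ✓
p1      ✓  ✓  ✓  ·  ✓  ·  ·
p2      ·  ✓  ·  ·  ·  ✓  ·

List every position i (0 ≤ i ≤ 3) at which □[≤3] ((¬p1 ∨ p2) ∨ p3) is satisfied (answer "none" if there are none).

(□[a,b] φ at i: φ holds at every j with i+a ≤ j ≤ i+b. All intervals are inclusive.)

0

Evaluate at each i in [0,3]:
  i=0: ✓ (all of [0,3])
  i=1: ✗ (fails at j=4)
  i=2: ✗ (fails at j=4)
  i=3: ✗ (fails at j=4)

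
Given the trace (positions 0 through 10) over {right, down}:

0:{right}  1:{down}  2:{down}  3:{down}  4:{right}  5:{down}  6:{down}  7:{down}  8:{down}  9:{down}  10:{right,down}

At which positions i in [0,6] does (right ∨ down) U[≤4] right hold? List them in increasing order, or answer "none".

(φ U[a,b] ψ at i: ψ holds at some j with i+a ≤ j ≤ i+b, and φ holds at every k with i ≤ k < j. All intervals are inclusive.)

0, 1, 2, 3, 4, 6

Evaluate at each i in [0,6]:
  i=0: ✓ (rhs at j=0)
  i=1: ✓ (rhs at j=4; lhs holds on [1,3])
  i=2: ✓ (rhs at j=4; lhs holds on [2,3])
  i=3: ✓ (rhs at j=4; lhs holds on [3,3])
  i=4: ✓ (rhs at j=4)
  i=5: ✗ (no rhs in [5,9])
  i=6: ✓ (rhs at j=10; lhs holds on [6,9])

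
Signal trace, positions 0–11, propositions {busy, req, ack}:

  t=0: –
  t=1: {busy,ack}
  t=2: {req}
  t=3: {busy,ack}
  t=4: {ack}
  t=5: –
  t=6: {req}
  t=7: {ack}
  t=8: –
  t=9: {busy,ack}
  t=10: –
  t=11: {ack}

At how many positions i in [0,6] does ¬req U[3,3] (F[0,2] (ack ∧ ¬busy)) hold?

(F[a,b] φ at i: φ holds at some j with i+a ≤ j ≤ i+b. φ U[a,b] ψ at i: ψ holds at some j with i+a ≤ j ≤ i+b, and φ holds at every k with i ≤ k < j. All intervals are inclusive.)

Evaluate at each i in [0,6]:
  i=0: ✗ (lhs fails at k=2 before rhs at j=3)
  i=1: ✗ (lhs fails at k=2 before rhs at j=4)
  i=2: ✗ (lhs fails at k=2 before rhs at j=5)
  i=3: ✓ (rhs at j=6; lhs holds on [3,5])
  i=4: ✗ (lhs fails at k=6 before rhs at j=7)
  i=5: ✗ (no rhs in [8,8])
  i=6: ✗ (lhs fails at k=6 before rhs at j=9)
Positions where it holds: {3} → 1.

1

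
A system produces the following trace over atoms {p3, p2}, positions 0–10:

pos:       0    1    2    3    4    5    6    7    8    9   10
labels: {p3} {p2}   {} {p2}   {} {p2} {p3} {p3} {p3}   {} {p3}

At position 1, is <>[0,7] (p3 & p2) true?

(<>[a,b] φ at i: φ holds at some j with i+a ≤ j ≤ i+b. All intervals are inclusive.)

False

Check (p3 & p2) at each j in [1,8]:
  j=1: false
  j=2: false
  j=3: false
  j=4: false
  j=5: false
  j=6: false
  j=7: false
  j=8: false
No position in the window satisfies it → formula fails.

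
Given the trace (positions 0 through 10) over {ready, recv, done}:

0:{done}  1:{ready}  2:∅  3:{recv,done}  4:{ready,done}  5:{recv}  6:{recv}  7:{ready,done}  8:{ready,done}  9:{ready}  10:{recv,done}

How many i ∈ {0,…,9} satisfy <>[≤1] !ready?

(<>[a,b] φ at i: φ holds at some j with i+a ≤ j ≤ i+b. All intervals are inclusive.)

Evaluate at each i in [0,9]:
  i=0: ✓ (witness j=0)
  i=1: ✓ (witness j=2)
  i=2: ✓ (witness j=2)
  i=3: ✓ (witness j=3)
  i=4: ✓ (witness j=5)
  i=5: ✓ (witness j=5)
  i=6: ✓ (witness j=6)
  i=7: ✗ (none in [7,8])
  i=8: ✗ (none in [8,9])
  i=9: ✓ (witness j=10)
Positions where it holds: {0, 1, 2, 3, 4, 5, 6, 9} → 8.

8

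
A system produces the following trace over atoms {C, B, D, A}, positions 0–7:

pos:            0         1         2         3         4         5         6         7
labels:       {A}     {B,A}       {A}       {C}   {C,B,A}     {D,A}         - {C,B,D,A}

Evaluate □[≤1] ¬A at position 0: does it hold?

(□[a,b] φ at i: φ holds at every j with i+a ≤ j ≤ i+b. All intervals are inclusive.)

No

Check ¬A at every j in [0,1]:
  j=0: false
  j=1: false
Fails at j=0 → formula fails.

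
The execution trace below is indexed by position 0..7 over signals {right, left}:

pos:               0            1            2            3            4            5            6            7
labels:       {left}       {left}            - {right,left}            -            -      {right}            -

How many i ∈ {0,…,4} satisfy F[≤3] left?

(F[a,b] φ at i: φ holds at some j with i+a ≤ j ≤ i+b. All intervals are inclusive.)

4

Evaluate at each i in [0,4]:
  i=0: ✓ (witness j=0)
  i=1: ✓ (witness j=1)
  i=2: ✓ (witness j=3)
  i=3: ✓ (witness j=3)
  i=4: ✗ (none in [4,7])
Positions where it holds: {0, 1, 2, 3} → 4.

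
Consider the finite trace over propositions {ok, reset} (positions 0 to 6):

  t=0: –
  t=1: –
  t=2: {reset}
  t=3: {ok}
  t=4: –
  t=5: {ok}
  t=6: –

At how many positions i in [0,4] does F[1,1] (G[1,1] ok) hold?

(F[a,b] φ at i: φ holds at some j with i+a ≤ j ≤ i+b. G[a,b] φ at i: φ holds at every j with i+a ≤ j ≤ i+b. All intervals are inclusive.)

2

Evaluate at each i in [0,4]:
  i=0: ✗ (none in [1,1])
  i=1: ✓ (witness j=2)
  i=2: ✗ (none in [3,3])
  i=3: ✓ (witness j=4)
  i=4: ✗ (none in [5,5])
Positions where it holds: {1, 3} → 2.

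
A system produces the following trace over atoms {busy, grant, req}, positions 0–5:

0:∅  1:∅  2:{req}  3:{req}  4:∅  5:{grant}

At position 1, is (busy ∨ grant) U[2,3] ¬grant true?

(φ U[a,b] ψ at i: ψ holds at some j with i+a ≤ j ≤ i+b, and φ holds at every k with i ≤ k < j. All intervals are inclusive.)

Need some j in [3,4] with ¬grant, and (busy ∨ grant) at every k in [1,j-1].
  j=3: ¬grant holds, but (busy ∨ grant) fails at k=1 → not this j.
  j=4: ¬grant holds, but (busy ∨ grant) fails at k=1 → not this j.
No j in the window works → until fails.

Does not hold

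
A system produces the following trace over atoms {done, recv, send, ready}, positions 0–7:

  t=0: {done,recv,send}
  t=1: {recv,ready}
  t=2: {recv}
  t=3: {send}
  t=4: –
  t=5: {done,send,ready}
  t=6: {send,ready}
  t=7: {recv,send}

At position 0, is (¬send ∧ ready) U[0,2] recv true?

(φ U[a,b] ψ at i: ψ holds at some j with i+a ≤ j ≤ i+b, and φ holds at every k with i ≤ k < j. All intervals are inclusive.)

True

Need some j in [0,2] with recv, and (¬send ∧ ready) at every k in [0,j-1].
  j=0: recv holds; no prefix to check → satisfied.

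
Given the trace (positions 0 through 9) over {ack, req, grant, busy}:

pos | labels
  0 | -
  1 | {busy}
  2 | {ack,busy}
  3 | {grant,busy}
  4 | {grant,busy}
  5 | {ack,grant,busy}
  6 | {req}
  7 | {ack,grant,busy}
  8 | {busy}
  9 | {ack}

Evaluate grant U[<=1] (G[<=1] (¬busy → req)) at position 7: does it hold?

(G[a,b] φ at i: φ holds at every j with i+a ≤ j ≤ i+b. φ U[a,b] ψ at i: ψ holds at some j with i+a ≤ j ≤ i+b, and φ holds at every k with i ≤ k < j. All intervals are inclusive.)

Holds

Need some j in [7,8] with G[<=1] (¬busy → req), and grant at every k in [7,j-1].
  j=7: G[<=1] (¬busy → req) holds; no prefix to check → satisfied.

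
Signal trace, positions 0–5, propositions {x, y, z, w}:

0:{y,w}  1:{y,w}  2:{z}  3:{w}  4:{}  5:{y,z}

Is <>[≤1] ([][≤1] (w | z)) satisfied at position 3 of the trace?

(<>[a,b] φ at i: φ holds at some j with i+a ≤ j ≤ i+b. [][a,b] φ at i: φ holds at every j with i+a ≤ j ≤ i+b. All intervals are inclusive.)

Check [][≤1] (w | z) at each j in [3,4]:
  j=3: fails at 4
  j=4: fails at 4
No position in the window satisfies it → formula fails.

Does not hold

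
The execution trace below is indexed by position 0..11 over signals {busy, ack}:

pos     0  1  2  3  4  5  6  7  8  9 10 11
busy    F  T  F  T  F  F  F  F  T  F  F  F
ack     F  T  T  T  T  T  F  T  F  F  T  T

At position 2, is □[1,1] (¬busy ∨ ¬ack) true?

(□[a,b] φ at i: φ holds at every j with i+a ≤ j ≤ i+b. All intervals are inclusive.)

Check (¬busy ∨ ¬ack) at every j in [3,3]:
  j=3: false
Fails at j=3 → formula fails.

No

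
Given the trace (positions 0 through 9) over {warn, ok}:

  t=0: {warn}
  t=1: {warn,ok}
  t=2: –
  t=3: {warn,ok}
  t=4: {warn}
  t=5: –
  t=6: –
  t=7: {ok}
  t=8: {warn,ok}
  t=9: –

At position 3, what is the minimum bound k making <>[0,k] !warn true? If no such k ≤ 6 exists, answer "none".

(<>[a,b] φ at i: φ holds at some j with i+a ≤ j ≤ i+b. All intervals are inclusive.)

2

Scan j = 3,4,… for !warn:
  j=3: fails
  j=4: fails
  j=5: holds
First hit at j=5, so smallest k = 5-3 = 2.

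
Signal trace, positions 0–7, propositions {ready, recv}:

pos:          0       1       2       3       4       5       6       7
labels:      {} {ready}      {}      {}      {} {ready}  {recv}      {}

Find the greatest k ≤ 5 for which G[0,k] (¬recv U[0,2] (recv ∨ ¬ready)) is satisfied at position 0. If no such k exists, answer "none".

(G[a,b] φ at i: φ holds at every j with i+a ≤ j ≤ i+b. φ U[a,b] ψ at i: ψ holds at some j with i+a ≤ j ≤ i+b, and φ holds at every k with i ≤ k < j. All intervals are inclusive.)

(¬recv U[0,2] (recv ∨ ¬ready)) must hold from j=0 onward; find where it first fails.
  j=0: holds
  j=1: holds
  j=2: holds
  j=3: holds
  j=4: holds
  j=5: holds
Holds through j=5; largest k = 5.

5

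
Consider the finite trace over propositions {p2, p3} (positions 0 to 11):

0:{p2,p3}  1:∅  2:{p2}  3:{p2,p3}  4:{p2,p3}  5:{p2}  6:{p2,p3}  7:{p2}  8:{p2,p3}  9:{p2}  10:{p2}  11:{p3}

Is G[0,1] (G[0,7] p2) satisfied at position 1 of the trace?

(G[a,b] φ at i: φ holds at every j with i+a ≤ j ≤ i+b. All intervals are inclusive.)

Check G[0,7] p2 at every j in [1,2]:
  j=1: fails at 1
  j=2: holds on [2,9]
Fails at j=1 → formula fails.

No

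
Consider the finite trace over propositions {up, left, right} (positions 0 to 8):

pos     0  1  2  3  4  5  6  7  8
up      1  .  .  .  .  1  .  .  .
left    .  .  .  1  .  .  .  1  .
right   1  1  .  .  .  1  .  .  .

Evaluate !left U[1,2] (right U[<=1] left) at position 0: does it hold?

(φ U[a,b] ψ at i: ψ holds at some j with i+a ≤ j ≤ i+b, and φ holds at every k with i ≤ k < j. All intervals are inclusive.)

Need some j in [1,2] with (right U[<=1] left), and !left at every k in [0,j-1].
  j=1: (right U[<=1] left) — fails.
  j=2: (right U[<=1] left) — fails.
No j in the window works → until fails.

No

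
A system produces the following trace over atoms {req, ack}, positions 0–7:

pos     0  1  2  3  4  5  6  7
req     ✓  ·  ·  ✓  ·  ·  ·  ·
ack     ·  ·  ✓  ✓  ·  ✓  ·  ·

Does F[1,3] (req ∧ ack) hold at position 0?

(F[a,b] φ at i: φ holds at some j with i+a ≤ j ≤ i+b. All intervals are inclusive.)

Check (req ∧ ack) at each j in [1,3]:
  j=1: false
  j=2: false
  j=3: true
Found at j=3 → formula holds.

True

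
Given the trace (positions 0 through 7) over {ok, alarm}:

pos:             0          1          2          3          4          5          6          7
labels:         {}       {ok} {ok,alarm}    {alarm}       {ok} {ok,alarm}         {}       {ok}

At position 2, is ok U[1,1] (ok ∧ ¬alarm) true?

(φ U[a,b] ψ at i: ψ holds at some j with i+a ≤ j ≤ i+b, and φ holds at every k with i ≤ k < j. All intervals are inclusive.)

False

Need some j in [3,3] with (ok ∧ ¬alarm), and ok at every k in [2,j-1].
  j=3: (ok ∧ ¬alarm) false.
No j in the window works → until fails.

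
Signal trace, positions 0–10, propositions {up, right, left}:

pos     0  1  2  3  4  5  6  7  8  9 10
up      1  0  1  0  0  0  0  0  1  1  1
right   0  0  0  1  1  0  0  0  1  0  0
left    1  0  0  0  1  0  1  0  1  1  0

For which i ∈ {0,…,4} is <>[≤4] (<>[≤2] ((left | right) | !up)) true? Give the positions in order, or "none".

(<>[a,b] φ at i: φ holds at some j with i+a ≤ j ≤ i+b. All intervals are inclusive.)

0, 1, 2, 3, 4

Evaluate at each i in [0,4]:
  i=0: ✓ (witness j=0)
  i=1: ✓ (witness j=1)
  i=2: ✓ (witness j=2)
  i=3: ✓ (witness j=3)
  i=4: ✓ (witness j=4)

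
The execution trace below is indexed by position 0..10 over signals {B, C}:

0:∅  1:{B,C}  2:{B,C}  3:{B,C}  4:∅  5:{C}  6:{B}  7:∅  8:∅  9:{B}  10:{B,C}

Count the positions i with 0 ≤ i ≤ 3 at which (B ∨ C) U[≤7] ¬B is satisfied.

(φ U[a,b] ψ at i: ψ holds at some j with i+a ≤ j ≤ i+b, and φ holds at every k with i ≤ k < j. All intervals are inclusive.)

4

Evaluate at each i in [0,3]:
  i=0: ✓ (rhs at j=0)
  i=1: ✓ (rhs at j=4; lhs holds on [1,3])
  i=2: ✓ (rhs at j=4; lhs holds on [2,3])
  i=3: ✓ (rhs at j=4; lhs holds on [3,3])
Positions where it holds: {0, 1, 2, 3} → 4.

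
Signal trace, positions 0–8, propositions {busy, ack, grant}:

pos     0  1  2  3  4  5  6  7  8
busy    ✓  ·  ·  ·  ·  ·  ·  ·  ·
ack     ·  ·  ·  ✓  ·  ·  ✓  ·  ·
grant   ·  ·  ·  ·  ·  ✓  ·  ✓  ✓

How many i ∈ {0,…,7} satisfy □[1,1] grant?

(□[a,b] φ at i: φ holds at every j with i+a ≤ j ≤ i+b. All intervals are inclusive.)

Evaluate at each i in [0,7]:
  i=0: ✗ (fails at j=1)
  i=1: ✗ (fails at j=2)
  i=2: ✗ (fails at j=3)
  i=3: ✗ (fails at j=4)
  i=4: ✓ (all of [5,5])
  i=5: ✗ (fails at j=6)
  i=6: ✓ (all of [7,7])
  i=7: ✓ (all of [8,8])
Positions where it holds: {4, 6, 7} → 3.

3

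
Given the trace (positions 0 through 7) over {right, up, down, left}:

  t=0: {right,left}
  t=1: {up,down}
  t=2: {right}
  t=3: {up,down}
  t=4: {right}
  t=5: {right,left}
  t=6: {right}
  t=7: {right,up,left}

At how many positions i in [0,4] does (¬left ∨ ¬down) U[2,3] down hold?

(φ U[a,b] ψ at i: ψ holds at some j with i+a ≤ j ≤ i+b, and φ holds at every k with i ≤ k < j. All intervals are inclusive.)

2

Evaluate at each i in [0,4]:
  i=0: ✓ (rhs at j=3; lhs holds on [0,2])
  i=1: ✓ (rhs at j=3; lhs holds on [1,2])
  i=2: ✗ (no rhs in [4,5])
  i=3: ✗ (no rhs in [5,6])
  i=4: ✗ (no rhs in [6,7])
Positions where it holds: {0, 1} → 2.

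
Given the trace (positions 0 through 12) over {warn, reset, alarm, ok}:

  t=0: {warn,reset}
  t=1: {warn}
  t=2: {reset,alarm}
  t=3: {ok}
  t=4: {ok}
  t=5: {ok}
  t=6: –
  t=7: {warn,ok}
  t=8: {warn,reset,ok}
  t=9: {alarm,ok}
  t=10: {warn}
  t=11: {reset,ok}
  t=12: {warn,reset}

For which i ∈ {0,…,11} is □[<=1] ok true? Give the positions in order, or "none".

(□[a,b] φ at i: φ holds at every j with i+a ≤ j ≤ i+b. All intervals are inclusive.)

3, 4, 7, 8

Evaluate at each i in [0,11]:
  i=0: ✗ (fails at j=0)
  i=1: ✗ (fails at j=1)
  i=2: ✗ (fails at j=2)
  i=3: ✓ (all of [3,4])
  i=4: ✓ (all of [4,5])
  i=5: ✗ (fails at j=6)
  i=6: ✗ (fails at j=6)
  i=7: ✓ (all of [7,8])
  i=8: ✓ (all of [8,9])
  i=9: ✗ (fails at j=10)
  i=10: ✗ (fails at j=10)
  i=11: ✗ (fails at j=12)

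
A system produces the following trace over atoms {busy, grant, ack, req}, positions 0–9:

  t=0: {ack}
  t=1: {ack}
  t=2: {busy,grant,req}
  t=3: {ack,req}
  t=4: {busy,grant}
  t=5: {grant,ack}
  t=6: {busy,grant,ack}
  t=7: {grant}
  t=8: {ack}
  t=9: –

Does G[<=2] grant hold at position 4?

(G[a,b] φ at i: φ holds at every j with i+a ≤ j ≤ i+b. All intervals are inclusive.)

True

Check grant at every j in [4,6]:
  j=4: true
  j=5: true
  j=6: true
All positions satisfy it → formula holds.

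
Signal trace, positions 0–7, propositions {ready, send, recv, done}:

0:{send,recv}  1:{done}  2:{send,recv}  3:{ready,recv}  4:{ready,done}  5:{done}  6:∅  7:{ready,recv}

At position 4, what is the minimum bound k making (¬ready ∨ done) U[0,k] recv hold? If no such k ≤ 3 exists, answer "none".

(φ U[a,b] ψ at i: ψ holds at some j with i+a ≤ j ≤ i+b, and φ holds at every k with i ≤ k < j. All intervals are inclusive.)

Need earliest j ≥ 4 with recv, and (¬ready ∨ done) at every k in [4,j-1].
  j=4: rhs fails.
  j=5: rhs fails.
  j=6: rhs fails.
  j=7: rhs holds; lhs holds on [4,6]. k = 3.

3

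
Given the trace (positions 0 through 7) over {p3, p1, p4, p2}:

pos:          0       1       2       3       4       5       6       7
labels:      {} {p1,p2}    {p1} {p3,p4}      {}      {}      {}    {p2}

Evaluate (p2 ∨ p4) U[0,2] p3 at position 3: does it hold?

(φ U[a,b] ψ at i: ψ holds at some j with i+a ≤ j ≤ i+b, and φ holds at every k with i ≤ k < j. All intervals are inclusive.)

True

Need some j in [3,5] with p3, and (p2 ∨ p4) at every k in [3,j-1].
  j=3: p3 holds; no prefix to check → satisfied.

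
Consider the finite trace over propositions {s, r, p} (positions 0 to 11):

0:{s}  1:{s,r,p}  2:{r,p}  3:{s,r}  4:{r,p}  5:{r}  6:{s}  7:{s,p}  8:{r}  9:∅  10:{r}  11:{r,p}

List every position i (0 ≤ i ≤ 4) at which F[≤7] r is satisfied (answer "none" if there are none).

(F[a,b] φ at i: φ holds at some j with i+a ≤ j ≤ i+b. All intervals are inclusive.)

0, 1, 2, 3, 4

Evaluate at each i in [0,4]:
  i=0: ✓ (witness j=1)
  i=1: ✓ (witness j=1)
  i=2: ✓ (witness j=2)
  i=3: ✓ (witness j=3)
  i=4: ✓ (witness j=4)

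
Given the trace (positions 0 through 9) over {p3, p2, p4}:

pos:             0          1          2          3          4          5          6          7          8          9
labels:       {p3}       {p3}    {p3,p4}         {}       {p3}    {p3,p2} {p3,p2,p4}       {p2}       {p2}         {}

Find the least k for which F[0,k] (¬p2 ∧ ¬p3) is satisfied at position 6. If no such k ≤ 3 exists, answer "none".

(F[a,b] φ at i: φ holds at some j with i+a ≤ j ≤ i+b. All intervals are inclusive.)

Scan j = 6,7,… for (¬p2 ∧ ¬p3):
  j=6: fails
  j=7: fails
  j=8: fails
  j=9: holds
First hit at j=9, so smallest k = 9-6 = 3.

3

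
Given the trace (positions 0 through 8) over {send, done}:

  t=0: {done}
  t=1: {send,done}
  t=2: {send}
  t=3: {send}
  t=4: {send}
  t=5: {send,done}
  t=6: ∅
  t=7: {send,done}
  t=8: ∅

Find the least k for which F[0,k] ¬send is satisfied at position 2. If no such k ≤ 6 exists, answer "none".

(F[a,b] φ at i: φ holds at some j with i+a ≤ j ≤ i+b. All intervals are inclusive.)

4

Scan j = 2,3,… for ¬send:
  j=2: fails
  j=3: fails
  j=4: fails
  j=5: fails
  j=6: holds
First hit at j=6, so smallest k = 6-2 = 4.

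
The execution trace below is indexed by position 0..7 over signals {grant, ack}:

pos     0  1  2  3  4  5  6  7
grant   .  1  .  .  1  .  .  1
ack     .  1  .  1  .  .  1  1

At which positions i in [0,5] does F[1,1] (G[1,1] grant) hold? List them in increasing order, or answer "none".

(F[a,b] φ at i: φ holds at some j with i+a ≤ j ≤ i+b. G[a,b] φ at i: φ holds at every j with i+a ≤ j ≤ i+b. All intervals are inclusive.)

2, 5

Evaluate at each i in [0,5]:
  i=0: ✗ (none in [1,1])
  i=1: ✗ (none in [2,2])
  i=2: ✓ (witness j=3)
  i=3: ✗ (none in [4,4])
  i=4: ✗ (none in [5,5])
  i=5: ✓ (witness j=6)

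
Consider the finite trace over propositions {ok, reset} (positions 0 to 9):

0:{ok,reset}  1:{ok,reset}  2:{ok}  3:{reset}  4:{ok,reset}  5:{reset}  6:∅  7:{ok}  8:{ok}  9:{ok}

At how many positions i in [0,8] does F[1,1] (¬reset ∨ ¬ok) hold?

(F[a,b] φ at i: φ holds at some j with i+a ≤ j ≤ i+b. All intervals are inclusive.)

7

Evaluate at each i in [0,8]:
  i=0: ✗ (none in [1,1])
  i=1: ✓ (witness j=2)
  i=2: ✓ (witness j=3)
  i=3: ✗ (none in [4,4])
  i=4: ✓ (witness j=5)
  i=5: ✓ (witness j=6)
  i=6: ✓ (witness j=7)
  i=7: ✓ (witness j=8)
  i=8: ✓ (witness j=9)
Positions where it holds: {1, 2, 4, 5, 6, 7, 8} → 7.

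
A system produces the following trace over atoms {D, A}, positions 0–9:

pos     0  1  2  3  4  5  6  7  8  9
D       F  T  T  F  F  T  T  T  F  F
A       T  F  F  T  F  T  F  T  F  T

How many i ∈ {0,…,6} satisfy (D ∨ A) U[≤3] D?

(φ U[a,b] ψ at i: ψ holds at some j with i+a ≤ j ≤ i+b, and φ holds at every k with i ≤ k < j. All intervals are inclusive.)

Evaluate at each i in [0,6]:
  i=0: ✓ (rhs at j=1; lhs holds on [0,0])
  i=1: ✓ (rhs at j=1)
  i=2: ✓ (rhs at j=2)
  i=3: ✗ (lhs fails at k=4 before rhs at j=5)
  i=4: ✗ (lhs fails at k=4 before rhs at j=5)
  i=5: ✓ (rhs at j=5)
  i=6: ✓ (rhs at j=6)
Positions where it holds: {0, 1, 2, 5, 6} → 5.

5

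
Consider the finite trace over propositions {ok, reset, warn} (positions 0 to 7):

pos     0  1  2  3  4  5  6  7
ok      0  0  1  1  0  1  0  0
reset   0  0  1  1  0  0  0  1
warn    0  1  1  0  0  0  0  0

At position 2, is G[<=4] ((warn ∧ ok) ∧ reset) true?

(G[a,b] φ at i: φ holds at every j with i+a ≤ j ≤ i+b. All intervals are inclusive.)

Does not hold

Check ((warn ∧ ok) ∧ reset) at every j in [2,6]:
  j=2: true
  j=3: false
  j=4: false
  j=5: false
  j=6: false
Fails at j=3 → formula fails.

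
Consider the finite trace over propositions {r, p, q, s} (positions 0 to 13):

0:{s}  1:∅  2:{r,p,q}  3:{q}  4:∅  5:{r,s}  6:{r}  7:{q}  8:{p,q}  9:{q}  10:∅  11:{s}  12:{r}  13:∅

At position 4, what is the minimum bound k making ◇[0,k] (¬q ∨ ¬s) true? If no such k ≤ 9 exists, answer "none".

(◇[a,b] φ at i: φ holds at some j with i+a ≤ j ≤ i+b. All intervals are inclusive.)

0

Scan j = 4,5,… for (¬q ∨ ¬s):
  j=4: holds
First hit at j=4, so smallest k = 4-4 = 0.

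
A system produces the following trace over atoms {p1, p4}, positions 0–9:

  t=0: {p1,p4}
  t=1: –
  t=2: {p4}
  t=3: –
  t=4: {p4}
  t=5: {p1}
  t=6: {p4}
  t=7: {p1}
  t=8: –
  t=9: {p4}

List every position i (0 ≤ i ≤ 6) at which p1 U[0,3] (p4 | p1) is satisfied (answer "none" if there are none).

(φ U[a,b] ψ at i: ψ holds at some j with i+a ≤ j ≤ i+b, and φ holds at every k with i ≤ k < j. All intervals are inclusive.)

0, 2, 4, 5, 6

Evaluate at each i in [0,6]:
  i=0: ✓ (rhs at j=0)
  i=1: ✗ (lhs fails at k=1 before rhs at j=2)
  i=2: ✓ (rhs at j=2)
  i=3: ✗ (lhs fails at k=3 before rhs at j=4)
  i=4: ✓ (rhs at j=4)
  i=5: ✓ (rhs at j=5)
  i=6: ✓ (rhs at j=6)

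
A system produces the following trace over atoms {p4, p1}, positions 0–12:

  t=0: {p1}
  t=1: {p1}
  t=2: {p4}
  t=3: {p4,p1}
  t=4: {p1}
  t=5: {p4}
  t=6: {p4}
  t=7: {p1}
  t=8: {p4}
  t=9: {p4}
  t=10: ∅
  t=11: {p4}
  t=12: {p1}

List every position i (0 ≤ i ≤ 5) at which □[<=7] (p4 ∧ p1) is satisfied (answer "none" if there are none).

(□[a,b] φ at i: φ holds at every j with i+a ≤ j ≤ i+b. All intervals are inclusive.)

Evaluate at each i in [0,5]:
  i=0: ✗ (fails at j=0)
  i=1: ✗ (fails at j=1)
  i=2: ✗ (fails at j=2)
  i=3: ✗ (fails at j=4)
  i=4: ✗ (fails at j=4)
  i=5: ✗ (fails at j=5)

none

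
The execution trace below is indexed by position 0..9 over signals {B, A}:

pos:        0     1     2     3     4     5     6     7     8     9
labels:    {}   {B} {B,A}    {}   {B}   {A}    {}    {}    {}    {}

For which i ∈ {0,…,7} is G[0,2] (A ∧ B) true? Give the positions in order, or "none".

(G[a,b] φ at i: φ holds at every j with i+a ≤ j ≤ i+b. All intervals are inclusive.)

Evaluate at each i in [0,7]:
  i=0: ✗ (fails at j=0)
  i=1: ✗ (fails at j=1)
  i=2: ✗ (fails at j=3)
  i=3: ✗ (fails at j=3)
  i=4: ✗ (fails at j=4)
  i=5: ✗ (fails at j=5)
  i=6: ✗ (fails at j=6)
  i=7: ✗ (fails at j=7)

none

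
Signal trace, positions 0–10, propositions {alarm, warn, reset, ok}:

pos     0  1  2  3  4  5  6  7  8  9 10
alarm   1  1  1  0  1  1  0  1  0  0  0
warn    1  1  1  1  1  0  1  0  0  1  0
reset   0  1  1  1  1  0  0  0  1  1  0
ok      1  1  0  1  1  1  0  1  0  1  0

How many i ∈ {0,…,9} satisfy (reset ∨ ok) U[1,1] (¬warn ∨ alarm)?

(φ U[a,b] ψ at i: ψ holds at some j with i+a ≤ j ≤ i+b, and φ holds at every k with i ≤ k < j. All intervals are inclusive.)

Evaluate at each i in [0,9]:
  i=0: ✓ (rhs at j=1; lhs holds on [0,0])
  i=1: ✓ (rhs at j=2; lhs holds on [1,1])
  i=2: ✗ (no rhs in [3,3])
  i=3: ✓ (rhs at j=4; lhs holds on [3,3])
  i=4: ✓ (rhs at j=5; lhs holds on [4,4])
  i=5: ✗ (no rhs in [6,6])
  i=6: ✗ (lhs fails at k=6 before rhs at j=7)
  i=7: ✓ (rhs at j=8; lhs holds on [7,7])
  i=8: ✗ (no rhs in [9,9])
  i=9: ✓ (rhs at j=10; lhs holds on [9,9])
Positions where it holds: {0, 1, 3, 4, 7, 9} → 6.

6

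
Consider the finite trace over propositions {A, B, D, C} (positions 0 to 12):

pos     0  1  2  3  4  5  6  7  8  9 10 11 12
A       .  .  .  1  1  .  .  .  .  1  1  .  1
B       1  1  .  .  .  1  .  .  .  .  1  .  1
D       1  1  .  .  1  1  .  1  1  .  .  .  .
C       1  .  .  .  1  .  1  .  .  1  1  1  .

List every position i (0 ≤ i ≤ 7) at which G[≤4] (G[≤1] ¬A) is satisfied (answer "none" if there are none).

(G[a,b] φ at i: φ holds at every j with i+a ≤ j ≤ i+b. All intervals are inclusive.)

none

Evaluate at each i in [0,7]:
  i=0: ✗ (fails at j=2)
  i=1: ✗ (fails at j=2)
  i=2: ✗ (fails at j=2)
  i=3: ✗ (fails at j=3)
  i=4: ✗ (fails at j=4)
  i=5: ✗ (fails at j=8)
  i=6: ✗ (fails at j=8)
  i=7: ✗ (fails at j=8)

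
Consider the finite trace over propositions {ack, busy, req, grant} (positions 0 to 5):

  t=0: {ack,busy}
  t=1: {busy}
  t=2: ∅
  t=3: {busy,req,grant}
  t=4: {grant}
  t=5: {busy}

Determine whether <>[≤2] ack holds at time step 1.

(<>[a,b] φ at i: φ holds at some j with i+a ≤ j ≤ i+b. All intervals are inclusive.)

Check ack at each j in [1,3]:
  j=1: false
  j=2: false
  j=3: false
No position in the window satisfies it → formula fails.

No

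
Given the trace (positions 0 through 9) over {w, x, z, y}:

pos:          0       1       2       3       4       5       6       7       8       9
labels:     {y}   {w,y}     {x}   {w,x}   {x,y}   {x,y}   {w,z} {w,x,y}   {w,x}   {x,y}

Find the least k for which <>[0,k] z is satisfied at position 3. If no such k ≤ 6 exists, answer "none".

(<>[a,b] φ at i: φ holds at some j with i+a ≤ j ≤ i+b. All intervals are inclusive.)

3

Scan j = 3,4,… for z:
  j=3: fails
  j=4: fails
  j=5: fails
  j=6: holds
First hit at j=6, so smallest k = 6-3 = 3.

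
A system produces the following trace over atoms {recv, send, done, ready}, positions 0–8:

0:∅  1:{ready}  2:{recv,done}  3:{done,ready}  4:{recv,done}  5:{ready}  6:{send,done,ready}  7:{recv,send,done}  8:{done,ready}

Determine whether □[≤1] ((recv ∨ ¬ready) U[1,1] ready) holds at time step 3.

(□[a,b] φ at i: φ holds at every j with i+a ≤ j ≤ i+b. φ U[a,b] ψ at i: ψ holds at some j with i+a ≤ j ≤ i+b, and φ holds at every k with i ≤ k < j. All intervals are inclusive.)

False

Check ((recv ∨ ¬ready) U[1,1] ready) at every j in [3,4]:
  j=3: fails
  j=4: holds
Fails at j=3 → formula fails.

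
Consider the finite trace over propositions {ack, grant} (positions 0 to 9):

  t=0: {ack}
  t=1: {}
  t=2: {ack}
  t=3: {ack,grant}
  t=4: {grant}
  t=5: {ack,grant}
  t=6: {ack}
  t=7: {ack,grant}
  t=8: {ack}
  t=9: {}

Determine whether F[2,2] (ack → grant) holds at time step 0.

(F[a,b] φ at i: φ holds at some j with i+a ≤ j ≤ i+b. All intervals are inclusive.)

Check (ack → grant) at each j in [2,2]:
  j=2: false
No position in the window satisfies it → formula fails.

False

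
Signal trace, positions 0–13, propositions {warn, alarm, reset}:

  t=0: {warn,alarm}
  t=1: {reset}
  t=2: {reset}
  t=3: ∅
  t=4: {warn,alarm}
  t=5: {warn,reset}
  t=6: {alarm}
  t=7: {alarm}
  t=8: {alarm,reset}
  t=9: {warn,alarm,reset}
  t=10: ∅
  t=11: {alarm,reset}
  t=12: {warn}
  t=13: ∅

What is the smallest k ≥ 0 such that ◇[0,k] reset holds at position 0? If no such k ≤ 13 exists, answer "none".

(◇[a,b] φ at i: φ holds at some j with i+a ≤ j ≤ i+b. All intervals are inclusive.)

Scan j = 0,1,… for reset:
  j=0: fails
  j=1: holds
First hit at j=1, so smallest k = 1-0 = 1.

1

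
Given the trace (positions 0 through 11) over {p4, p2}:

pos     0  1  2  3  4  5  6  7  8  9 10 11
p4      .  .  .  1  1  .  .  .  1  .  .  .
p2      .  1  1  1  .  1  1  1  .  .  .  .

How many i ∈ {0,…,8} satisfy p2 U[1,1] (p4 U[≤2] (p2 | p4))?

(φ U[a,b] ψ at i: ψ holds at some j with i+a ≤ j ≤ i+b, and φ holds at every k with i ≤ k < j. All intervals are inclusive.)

Evaluate at each i in [0,8]:
  i=0: ✗ (lhs fails at k=0 before rhs at j=1)
  i=1: ✓ (rhs at j=2; lhs holds on [1,1])
  i=2: ✓ (rhs at j=3; lhs holds on [2,2])
  i=3: ✓ (rhs at j=4; lhs holds on [3,3])
  i=4: ✗ (lhs fails at k=4 before rhs at j=5)
  i=5: ✓ (rhs at j=6; lhs holds on [5,5])
  i=6: ✓ (rhs at j=7; lhs holds on [6,6])
  i=7: ✓ (rhs at j=8; lhs holds on [7,7])
  i=8: ✗ (no rhs in [9,9])
Positions where it holds: {1, 2, 3, 5, 6, 7} → 6.

6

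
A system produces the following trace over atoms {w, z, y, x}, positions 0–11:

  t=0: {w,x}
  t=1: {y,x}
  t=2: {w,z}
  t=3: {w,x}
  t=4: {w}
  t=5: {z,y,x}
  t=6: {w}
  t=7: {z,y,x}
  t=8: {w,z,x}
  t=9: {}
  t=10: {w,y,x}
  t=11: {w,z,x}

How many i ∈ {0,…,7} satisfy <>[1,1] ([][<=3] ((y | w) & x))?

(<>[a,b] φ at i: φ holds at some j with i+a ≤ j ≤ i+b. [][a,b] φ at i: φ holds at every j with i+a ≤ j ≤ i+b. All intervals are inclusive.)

0

Evaluate at each i in [0,7]:
  i=0: ✗ (none in [1,1])
  i=1: ✗ (none in [2,2])
  i=2: ✗ (none in [3,3])
  i=3: ✗ (none in [4,4])
  i=4: ✗ (none in [5,5])
  i=5: ✗ (none in [6,6])
  i=6: ✗ (none in [7,7])
  i=7: ✗ (none in [8,8])
Positions where it holds: {} → 0.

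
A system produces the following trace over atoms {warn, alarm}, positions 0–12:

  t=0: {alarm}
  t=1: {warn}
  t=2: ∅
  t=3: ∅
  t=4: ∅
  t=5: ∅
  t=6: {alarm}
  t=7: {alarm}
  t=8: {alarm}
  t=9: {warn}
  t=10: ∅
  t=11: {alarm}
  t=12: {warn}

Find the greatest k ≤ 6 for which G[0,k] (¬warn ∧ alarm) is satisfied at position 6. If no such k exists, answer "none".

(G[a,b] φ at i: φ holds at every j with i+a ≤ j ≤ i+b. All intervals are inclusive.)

2

(¬warn ∧ alarm) must hold from j=6 onward; find where it first fails.
  j=6: holds
  j=7: holds
  j=8: holds
  j=9: fails
Holds on [6,8], so largest k = 2.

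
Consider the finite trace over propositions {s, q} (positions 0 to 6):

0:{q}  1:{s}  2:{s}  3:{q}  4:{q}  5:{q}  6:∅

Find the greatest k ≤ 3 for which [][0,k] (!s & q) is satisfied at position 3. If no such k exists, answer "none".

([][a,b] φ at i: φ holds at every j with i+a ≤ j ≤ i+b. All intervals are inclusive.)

(!s & q) must hold from j=3 onward; find where it first fails.
  j=3: holds
  j=4: holds
  j=5: holds
  j=6: fails
Holds on [3,5], so largest k = 2.

2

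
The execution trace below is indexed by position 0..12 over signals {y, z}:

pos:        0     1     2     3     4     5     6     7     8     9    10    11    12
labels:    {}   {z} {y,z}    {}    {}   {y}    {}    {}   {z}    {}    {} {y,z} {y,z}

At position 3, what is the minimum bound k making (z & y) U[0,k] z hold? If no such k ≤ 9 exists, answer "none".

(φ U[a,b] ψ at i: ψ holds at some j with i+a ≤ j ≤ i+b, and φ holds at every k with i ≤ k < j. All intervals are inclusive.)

none

Need earliest j ≥ 3 with z, and (z & y) at every k in [3,j-1].
  j=3: rhs fails.
  j=4: rhs fails.
  j=5: rhs fails.
  j=6: rhs fails.
  j=7: rhs fails.
  j=8: rhs holds but lhs fails at k=3.
  j=9: rhs fails.
  j=10: rhs fails.
  j=11: rhs holds but lhs fails at k=3.
  j=12: rhs holds but lhs fails at k=3.
No witness within the range → none.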